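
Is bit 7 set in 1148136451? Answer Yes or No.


0b1000100011011110010110000000011, bit 7 = 0. No

No


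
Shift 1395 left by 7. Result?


0b10101110011 << 7 = 0b101011100110000000 = 178560

178560


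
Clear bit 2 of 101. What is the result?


101 & ~(1 << 2) = 97

97


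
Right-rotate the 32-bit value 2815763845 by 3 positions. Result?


Rotate 0b10100111110101010010010110000101 right by 3 (32-bit) = 0b10110100111110101010010010110000 = 3036325040

3036325040


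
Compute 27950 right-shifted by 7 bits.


0b110110100101110 >> 7 = 0b11011010 = 218

218


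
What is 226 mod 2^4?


226 & 15 = 2

2


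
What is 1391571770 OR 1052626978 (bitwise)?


0b1010010111100011011001100111010 | 0b111110101111011101000000100010 = 0b1111110111111011111001100111010 = 2130572090

2130572090


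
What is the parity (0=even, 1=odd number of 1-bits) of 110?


0b1101110 has 5 ones => parity 1

1


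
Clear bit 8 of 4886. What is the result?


4886 & ~(1 << 8) = 4630

4630


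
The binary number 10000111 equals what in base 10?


10000111 in decimal = 135

135


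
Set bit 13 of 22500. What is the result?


22500 | (1 << 13) = 22500 | 8192 = 30692

30692


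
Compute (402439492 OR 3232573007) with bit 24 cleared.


Step 1: 402439492 | 3232573007 = 3623731023
Step 2: 3623731023 & ~(1 << 24) = 3606953807

3606953807


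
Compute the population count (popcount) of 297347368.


0b10001101110010010100100101000 has 12 set bits

12


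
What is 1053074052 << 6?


0b111110110001001010001010000100 << 6 = 0b111110110001001010001010000100000000 = 67396739328

67396739328


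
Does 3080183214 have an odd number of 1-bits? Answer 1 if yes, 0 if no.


0b10110111100101111101110110101110 has 22 ones => parity 0

0


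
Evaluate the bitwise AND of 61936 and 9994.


0b1111000111110000 & 0b10011100001010 = 0b10000100000000 = 8448

8448


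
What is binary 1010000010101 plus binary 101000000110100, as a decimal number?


1010000010101 + 101000000110100 = 110010001001001 = 25673

25673


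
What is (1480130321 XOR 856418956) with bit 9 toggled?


Step 1: 1480130321 ^ 856418956 = 1798509981
Step 2: 1798509981 ^ (1 << 9) = 1798509981 ^ 512 = 1798510493

1798510493


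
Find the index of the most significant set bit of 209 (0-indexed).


0b11010001. Highest set bit at position 7

7


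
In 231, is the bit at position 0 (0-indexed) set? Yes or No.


0b11100111, bit 0 = 1. Yes

Yes


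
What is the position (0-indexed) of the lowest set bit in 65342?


0b1111111100111110. Lowest set bit at position 1

1


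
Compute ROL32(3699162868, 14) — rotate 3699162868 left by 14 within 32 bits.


Rotate 0b11011100011111001011111011110100 left by 14 (32-bit) = 0b101111101111010011011100011111 = 800929567

800929567


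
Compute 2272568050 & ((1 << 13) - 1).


2272568050 & 8191 = 754

754


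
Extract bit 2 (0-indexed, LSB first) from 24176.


0b101111001110000, position 2 = 0

0


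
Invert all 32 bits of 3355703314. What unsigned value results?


3355703314 ^ 4294967295 = 939263981

939263981


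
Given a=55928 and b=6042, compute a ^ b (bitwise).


55928 ^ 6042 = 52706

52706


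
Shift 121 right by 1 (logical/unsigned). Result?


0b1111001 >> 1 = 0b111100 = 60

60


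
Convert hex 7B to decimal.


7B hex = 123 decimal

123


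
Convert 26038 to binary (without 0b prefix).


26038 = 110010110110110 in binary

110010110110110


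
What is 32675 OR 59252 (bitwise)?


0b111111110100011 | 0b1110011101110100 = 0b1111111111110111 = 65527

65527


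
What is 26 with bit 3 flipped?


26 ^ (1 << 3) = 26 ^ 8 = 18

18


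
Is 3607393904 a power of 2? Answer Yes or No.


0b11010111000001000111011001110000. Multiple bits set => No

No


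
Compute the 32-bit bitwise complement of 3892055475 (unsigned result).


~0b11100111111111000000110110110011 = 0b11000000000111111001001001100 = 402911820 (32-bit unsigned)

402911820


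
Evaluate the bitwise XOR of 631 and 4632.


0b1001110111 ^ 0b1001000011000 = 0b1000001101111 = 4207

4207


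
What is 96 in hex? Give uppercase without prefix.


96 = 60 hex

60


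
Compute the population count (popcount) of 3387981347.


0b11001001111100000111111000100011 has 17 set bits

17


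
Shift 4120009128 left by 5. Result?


0b11110101100100100101100110101000 << 5 = 0b1111010110010010010110011010100000000 = 131840292096

131840292096


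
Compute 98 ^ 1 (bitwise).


0b1100010 ^ 0b1 = 0b1100011 = 99

99


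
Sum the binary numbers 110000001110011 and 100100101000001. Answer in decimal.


110000001110011 + 100100101000001 = 1010100110110100 = 43444

43444


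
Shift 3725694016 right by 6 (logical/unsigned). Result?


0b11011110000100011001010001000000 >> 6 = 0b11011110000100011001010001 = 58213969

58213969


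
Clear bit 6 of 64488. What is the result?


64488 & ~(1 << 6) = 64424

64424


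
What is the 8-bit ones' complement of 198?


198 ^ 255 = 57

57


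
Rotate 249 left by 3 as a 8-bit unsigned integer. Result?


Rotate 0b11111001 left by 3 (8-bit) = 0b11001111 = 207

207


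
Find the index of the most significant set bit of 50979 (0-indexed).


0b1100011100100011. Highest set bit at position 15

15


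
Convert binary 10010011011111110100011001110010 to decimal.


10010011011111110100011001110010 in decimal = 2474591858

2474591858


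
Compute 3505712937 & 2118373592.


0b11010000111101001110111100101001 & 0b1111110010000111101000011011000 = 0b1010000010000001100000000001000 = 1346420744

1346420744


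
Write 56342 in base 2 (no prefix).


56342 = 1101110000010110 in binary

1101110000010110


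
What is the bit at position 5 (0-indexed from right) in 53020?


0b1100111100011100, position 5 = 0

0


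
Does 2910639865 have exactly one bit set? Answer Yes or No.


0b10101101011111001101011011111001. Multiple bits set => No

No


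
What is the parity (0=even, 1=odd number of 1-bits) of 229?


0b11100101 has 5 ones => parity 1

1


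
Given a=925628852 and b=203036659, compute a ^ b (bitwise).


925628852 ^ 203036659 = 993128007

993128007


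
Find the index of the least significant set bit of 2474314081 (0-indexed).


0b10010011011110110000100101100001. Lowest set bit at position 0

0


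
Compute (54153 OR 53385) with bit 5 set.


Step 1: 54153 | 53385 = 54153
Step 2: 54153 | (1 << 5) = 54153 | 32 = 54185

54185


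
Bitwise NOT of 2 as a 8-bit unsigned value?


~0b10 = 0b11111101 = 253 (8-bit unsigned)

253


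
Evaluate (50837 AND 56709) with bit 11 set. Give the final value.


Step 1: 50837 & 56709 = 50309
Step 2: 50309 | (1 << 11) = 50309 | 2048 = 52357

52357


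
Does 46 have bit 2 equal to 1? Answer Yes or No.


0b101110, bit 2 = 1. Yes

Yes


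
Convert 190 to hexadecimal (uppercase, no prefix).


190 = BE hex

BE


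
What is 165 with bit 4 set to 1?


165 | (1 << 4) = 165 | 16 = 181

181


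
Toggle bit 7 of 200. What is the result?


200 ^ (1 << 7) = 200 ^ 128 = 72

72


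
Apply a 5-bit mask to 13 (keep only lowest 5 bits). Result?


13 & 31 = 13

13


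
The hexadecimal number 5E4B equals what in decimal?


5E4B hex = 24139 decimal

24139


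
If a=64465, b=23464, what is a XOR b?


64465 ^ 23464 = 41081

41081


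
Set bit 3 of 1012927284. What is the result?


1012927284 | (1 << 3) = 1012927284 | 8 = 1012927292

1012927292


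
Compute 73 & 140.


0b1001001 & 0b10001100 = 0b1000 = 8

8


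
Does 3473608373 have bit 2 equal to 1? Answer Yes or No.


0b11001111000010110000111010110101, bit 2 = 1. Yes

Yes


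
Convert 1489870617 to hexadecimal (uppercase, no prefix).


1489870617 = 58CD9F19 hex

58CD9F19


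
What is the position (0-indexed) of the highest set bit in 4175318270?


0b11111000110111100100110011111110. Highest set bit at position 31

31


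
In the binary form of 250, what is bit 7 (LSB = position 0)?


0b11111010, position 7 = 1

1


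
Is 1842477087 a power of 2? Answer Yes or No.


0b1101101110100011111100000011111. Multiple bits set => No

No


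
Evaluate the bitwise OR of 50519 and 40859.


0b1100010101010111 | 0b1001111110011011 = 0b1101111111011111 = 57311

57311


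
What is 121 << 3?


0b1111001 << 3 = 0b1111001000 = 968

968


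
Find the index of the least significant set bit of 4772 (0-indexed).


0b1001010100100. Lowest set bit at position 2

2


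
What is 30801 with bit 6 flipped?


30801 ^ (1 << 6) = 30801 ^ 64 = 30737

30737


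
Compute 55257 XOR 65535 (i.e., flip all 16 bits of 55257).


55257 ^ 65535 = 10278

10278


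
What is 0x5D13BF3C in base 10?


5D13BF3C hex = 1561575228 decimal

1561575228


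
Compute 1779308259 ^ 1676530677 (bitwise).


0b1101010000011100001011011100011 ^ 0b1100011111011011101001111110101 = 0b1001111000111100010100010110 = 165922070

165922070


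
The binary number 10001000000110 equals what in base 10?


10001000000110 in decimal = 8710

8710


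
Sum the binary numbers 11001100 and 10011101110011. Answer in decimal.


11001100 + 10011101110011 = 10100000111111 = 10303

10303


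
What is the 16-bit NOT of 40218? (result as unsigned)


~0b1001110100011010 = 0b110001011100101 = 25317 (16-bit unsigned)

25317


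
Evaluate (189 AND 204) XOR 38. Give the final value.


Step 1: 189 & 204 = 140
Step 2: 140 ^ 38 = 170

170


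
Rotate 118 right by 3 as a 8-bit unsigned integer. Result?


Rotate 0b1110110 right by 3 (8-bit) = 0b11001110 = 206

206


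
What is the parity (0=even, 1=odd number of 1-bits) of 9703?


0b10010111100111 has 9 ones => parity 1

1


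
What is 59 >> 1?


0b111011 >> 1 = 0b11101 = 29

29


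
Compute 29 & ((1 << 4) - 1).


29 & 15 = 13

13


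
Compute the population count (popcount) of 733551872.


0b101011101110010001110100000000 has 13 set bits

13


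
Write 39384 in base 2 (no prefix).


39384 = 1001100111011000 in binary

1001100111011000


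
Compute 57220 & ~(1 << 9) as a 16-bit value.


57220 & ~(1 << 9) = 56708

56708


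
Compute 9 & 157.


0b1001 & 0b10011101 = 0b1001 = 9

9


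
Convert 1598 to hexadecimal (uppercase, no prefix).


1598 = 63E hex

63E


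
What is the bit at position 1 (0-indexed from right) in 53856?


0b1101001001100000, position 1 = 0

0


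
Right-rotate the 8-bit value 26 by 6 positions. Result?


Rotate 0b11010 right by 6 (8-bit) = 0b1101000 = 104

104


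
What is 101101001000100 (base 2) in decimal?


101101001000100 in decimal = 23108

23108


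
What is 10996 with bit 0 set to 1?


10996 | (1 << 0) = 10996 | 1 = 10997

10997


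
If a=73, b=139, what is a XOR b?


73 ^ 139 = 194

194


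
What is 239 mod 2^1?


239 & 1 = 1

1


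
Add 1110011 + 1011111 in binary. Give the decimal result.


1110011 + 1011111 = 11010010 = 210

210


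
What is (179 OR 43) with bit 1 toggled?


Step 1: 179 | 43 = 187
Step 2: 187 ^ (1 << 1) = 187 ^ 2 = 185

185


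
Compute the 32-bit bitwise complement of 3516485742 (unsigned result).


~0b11010001100110010101000001101110 = 0b101110011001101010111110010001 = 778481553 (32-bit unsigned)

778481553


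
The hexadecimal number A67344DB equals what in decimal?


A67344DB hex = 2792572123 decimal

2792572123


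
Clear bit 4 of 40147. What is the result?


40147 & ~(1 << 4) = 40131

40131


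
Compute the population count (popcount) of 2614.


0b101000110110 has 6 set bits

6


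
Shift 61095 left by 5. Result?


0b1110111010100111 << 5 = 0b111011101010011100000 = 1955040

1955040


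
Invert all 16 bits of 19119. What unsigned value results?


19119 ^ 65535 = 46416

46416


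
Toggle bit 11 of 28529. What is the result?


28529 ^ (1 << 11) = 28529 ^ 2048 = 26481

26481


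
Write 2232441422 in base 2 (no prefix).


2232441422 = 10000101000100000101101001001110 in binary

10000101000100000101101001001110


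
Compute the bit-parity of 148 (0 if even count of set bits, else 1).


0b10010100 has 3 ones => parity 1

1


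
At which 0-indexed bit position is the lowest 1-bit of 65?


0b1000001. Lowest set bit at position 0

0


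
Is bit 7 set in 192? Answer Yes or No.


0b11000000, bit 7 = 1. Yes

Yes


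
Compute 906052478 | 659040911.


0b110110000000010100001101111110 | 0b100111010010000010101010001111 = 0b110111010010010110101111111111 = 927558655

927558655


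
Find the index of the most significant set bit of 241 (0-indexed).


0b11110001. Highest set bit at position 7

7


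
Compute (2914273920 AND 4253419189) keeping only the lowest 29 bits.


Step 1: 2914273920 & 4253419189 = 2911109760
Step 2: 2911109760 & 536870911 = 226755200

226755200


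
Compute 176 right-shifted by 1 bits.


0b10110000 >> 1 = 0b1011000 = 88

88


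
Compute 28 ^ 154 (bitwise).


0b11100 ^ 0b10011010 = 0b10000110 = 134

134


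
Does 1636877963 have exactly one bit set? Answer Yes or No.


0b1100001100100001100011010001011. Multiple bits set => No

No


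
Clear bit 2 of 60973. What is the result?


60973 & ~(1 << 2) = 60969

60969


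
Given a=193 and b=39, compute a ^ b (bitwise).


193 ^ 39 = 230

230


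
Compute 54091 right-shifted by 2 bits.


0b1101001101001011 >> 2 = 0b11010011010010 = 13522

13522


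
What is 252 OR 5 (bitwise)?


0b11111100 | 0b101 = 0b11111101 = 253

253


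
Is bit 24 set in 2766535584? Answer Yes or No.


0b10100100111001011111101110100000, bit 24 = 0. No

No


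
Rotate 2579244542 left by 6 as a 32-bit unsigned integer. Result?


Rotate 0b10011001101111000010010111111110 left by 6 (32-bit) = 0b1101111000010010111111110100110 = 1862893478

1862893478


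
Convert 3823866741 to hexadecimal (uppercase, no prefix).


3823866741 = E3EB9375 hex

E3EB9375


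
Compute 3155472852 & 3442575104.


0b10111100000101001011000111010100 & 0b11001101001100011000011100000000 = 0b10001100000100001000000100000000 = 2349891840

2349891840


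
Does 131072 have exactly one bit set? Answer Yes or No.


0b100000000000000000. Only one bit set => Yes

Yes


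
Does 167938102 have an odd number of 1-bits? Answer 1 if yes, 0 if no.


0b1010000000101000100000110110 has 9 ones => parity 1

1


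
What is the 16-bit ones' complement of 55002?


55002 ^ 65535 = 10533

10533


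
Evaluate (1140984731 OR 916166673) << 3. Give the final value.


Step 1: 1140984731 | 916166673 = 1989909403
Step 2: 1989909403 << 3 = 15919275224

15919275224


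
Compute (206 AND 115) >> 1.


Step 1: 206 & 115 = 66
Step 2: 66 >> 1 = 33

33


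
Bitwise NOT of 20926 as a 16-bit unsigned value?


~0b101000110111110 = 0b1010111001000001 = 44609 (16-bit unsigned)

44609


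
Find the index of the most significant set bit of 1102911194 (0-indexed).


0b1000001101111010001011011011010. Highest set bit at position 30

30


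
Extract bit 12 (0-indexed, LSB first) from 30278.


0b111011001000110, position 12 = 1

1


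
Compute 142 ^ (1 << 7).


142 ^ (1 << 7) = 142 ^ 128 = 14

14


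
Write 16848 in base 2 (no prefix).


16848 = 100000111010000 in binary

100000111010000


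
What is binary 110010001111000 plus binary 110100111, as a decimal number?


110010001111000 + 110100111 = 110011000011111 = 26143

26143


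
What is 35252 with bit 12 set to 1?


35252 | (1 << 12) = 35252 | 4096 = 39348

39348


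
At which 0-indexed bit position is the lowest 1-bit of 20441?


0b100111111011001. Lowest set bit at position 0

0


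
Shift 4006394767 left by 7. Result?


0b11101110110011001011101110001111 << 7 = 0b111011101100110010111011100011110000000 = 512818530176

512818530176


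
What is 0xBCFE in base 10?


BCFE hex = 48382 decimal

48382


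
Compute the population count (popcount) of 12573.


0b11000100011101 has 7 set bits

7


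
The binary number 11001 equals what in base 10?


11001 in decimal = 25

25


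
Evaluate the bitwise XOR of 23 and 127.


0b10111 ^ 0b1111111 = 0b1101000 = 104

104


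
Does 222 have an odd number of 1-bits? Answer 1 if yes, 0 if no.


0b11011110 has 6 ones => parity 0

0


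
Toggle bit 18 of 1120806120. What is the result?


1120806120 ^ (1 << 18) = 1120806120 ^ 262144 = 1120543976

1120543976


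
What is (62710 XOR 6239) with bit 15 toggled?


Step 1: 62710 ^ 6239 = 60585
Step 2: 60585 ^ (1 << 15) = 60585 ^ 32768 = 27817

27817


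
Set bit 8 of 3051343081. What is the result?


3051343081 | (1 << 8) = 3051343081 | 256 = 3051343337

3051343337


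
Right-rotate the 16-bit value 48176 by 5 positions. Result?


Rotate 0b1011110000110000 right by 5 (16-bit) = 0b1000010111100001 = 34273

34273


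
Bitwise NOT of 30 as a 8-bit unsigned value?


~0b11110 = 0b11100001 = 225 (8-bit unsigned)

225


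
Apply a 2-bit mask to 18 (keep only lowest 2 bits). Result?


18 & 3 = 2

2


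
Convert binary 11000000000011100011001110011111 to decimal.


11000000000011100011001110011111 in decimal = 3222156191

3222156191


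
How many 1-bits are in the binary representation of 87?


0b1010111 has 5 set bits

5


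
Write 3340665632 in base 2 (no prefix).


3340665632 = 11000111000111101000001100100000 in binary

11000111000111101000001100100000


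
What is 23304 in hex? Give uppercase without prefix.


23304 = 5B08 hex

5B08


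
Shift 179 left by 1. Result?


0b10110011 << 1 = 0b101100110 = 358

358


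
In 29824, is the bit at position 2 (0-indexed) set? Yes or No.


0b111010010000000, bit 2 = 0. No

No


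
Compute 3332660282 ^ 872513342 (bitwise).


0b11000110101001000101110000111010 ^ 0b110100000000010111111100111110 = 0b11110010101001010010001100000100 = 4070908676

4070908676


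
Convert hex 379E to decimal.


379E hex = 14238 decimal

14238


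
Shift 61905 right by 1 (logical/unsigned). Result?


0b1111000111010001 >> 1 = 0b111100011101000 = 30952

30952


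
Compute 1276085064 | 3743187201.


0b1001100000011111000001101001000 | 0b11011111000111001000000100000001 = 0b11011111000111111000001101001001 = 3743384393

3743384393


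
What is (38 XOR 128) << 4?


Step 1: 38 ^ 128 = 166
Step 2: 166 << 4 = 2656

2656


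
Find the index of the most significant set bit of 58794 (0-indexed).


0b1110010110101010. Highest set bit at position 15

15


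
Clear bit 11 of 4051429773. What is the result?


4051429773 & ~(1 << 11) = 4051427725

4051427725


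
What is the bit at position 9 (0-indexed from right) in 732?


0b1011011100, position 9 = 1

1


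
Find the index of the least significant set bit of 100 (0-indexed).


0b1100100. Lowest set bit at position 2

2


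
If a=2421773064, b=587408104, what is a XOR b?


2421773064 ^ 587408104 = 3009049056

3009049056


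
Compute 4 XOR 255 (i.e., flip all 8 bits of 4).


4 ^ 255 = 251

251


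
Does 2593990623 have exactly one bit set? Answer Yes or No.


0b10011010100111010010011111011111. Multiple bits set => No

No


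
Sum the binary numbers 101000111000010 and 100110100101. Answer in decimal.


101000111000010 + 100110100101 = 101101101100111 = 23399

23399


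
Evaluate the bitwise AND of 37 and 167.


0b100101 & 0b10100111 = 0b100101 = 37

37


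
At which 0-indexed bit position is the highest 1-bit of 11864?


0b10111001011000. Highest set bit at position 13

13


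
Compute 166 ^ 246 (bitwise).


0b10100110 ^ 0b11110110 = 0b1010000 = 80

80


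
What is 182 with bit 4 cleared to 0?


182 & ~(1 << 4) = 166

166


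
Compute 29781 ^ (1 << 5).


29781 ^ (1 << 5) = 29781 ^ 32 = 29813

29813


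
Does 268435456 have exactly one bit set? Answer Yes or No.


0b10000000000000000000000000000. Only one bit set => Yes

Yes


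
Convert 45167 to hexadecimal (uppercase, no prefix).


45167 = B06F hex

B06F


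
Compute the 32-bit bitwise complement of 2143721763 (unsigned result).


~0b1111111110001101001100100100011 = 0b10000000001110010110011011011100 = 2151245532 (32-bit unsigned)

2151245532


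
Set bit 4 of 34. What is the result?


34 | (1 << 4) = 34 | 16 = 50

50


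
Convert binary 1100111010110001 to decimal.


1100111010110001 in decimal = 52913

52913


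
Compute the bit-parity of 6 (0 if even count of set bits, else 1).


0b110 has 2 ones => parity 0

0


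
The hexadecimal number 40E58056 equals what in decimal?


40E58056 hex = 1088782422 decimal

1088782422


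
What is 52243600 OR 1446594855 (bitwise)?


0b11000111010010110010010000 | 0b1010110001110010100100100100111 = 0b1010111001111010110110110110111 = 1463643575

1463643575


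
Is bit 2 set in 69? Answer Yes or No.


0b1000101, bit 2 = 1. Yes

Yes


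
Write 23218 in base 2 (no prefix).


23218 = 101101010110010 in binary

101101010110010


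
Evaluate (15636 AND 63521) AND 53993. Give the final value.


Step 1: 15636 & 63521 = 14336
Step 2: 14336 & 53993 = 4096

4096


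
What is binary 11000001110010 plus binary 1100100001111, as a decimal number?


11000001110010 + 1100100001111 = 100100110000001 = 18817

18817


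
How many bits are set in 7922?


0b1111011110010 has 9 set bits

9


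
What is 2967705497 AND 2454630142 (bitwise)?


0b10110000111000111001011110011001 & 0b10010010010011101010111011111110 = 0b10010000010000101000011010011000 = 2420278936

2420278936


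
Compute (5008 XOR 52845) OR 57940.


Step 1: 5008 ^ 52845 = 56829
Step 2: 56829 | 57940 = 65533

65533


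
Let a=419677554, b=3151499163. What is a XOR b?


419677554 ^ 3151499163 = 2732313321

2732313321


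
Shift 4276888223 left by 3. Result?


0b11111110111011000010001010011111 << 3 = 0b11111110111011000010001010011111000 = 34215105784

34215105784


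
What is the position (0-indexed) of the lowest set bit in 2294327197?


0b10001000110000001010011110011101. Lowest set bit at position 0

0


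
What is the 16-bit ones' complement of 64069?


64069 ^ 65535 = 1466

1466


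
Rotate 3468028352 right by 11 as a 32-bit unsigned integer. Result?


Rotate 0b11001110101101011110100111000000 right by 11 (32-bit) = 0b111000000110011101011010111101 = 941217469

941217469


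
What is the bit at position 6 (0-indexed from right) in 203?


0b11001011, position 6 = 1

1


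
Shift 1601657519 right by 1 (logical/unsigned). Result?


0b1011111011101110101101010101111 >> 1 = 0b101111101110111010110101010111 = 800828759

800828759


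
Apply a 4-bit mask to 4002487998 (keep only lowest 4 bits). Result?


4002487998 & 15 = 14

14


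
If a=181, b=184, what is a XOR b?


181 ^ 184 = 13

13


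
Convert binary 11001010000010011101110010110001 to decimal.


11001010000010011101110010110001 in decimal = 3389643953

3389643953


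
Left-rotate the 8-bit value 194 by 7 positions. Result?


Rotate 0b11000010 left by 7 (8-bit) = 0b1100001 = 97

97


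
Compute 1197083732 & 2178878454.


0b1000111010110100000110001010100 & 0b10000001110111110000101111110110 = 0b1010110100000100001010100 = 22677588

22677588


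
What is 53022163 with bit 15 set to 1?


53022163 | (1 << 15) = 53022163 | 32768 = 53054931

53054931


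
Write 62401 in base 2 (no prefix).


62401 = 1111001111000001 in binary

1111001111000001


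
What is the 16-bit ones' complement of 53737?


53737 ^ 65535 = 11798

11798


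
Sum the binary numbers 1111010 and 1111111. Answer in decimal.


1111010 + 1111111 = 11111001 = 249

249


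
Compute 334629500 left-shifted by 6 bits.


0b10011111100100000101001111100 << 6 = 0b10011111100100000101001111100000000 = 21416288000

21416288000


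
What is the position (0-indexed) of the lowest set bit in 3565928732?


0b11010100100010111100000100011100. Lowest set bit at position 2

2


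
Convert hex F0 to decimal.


F0 hex = 240 decimal

240


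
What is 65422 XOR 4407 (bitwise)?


0b1111111110001110 ^ 0b1000100110111 = 0b1110111010111001 = 61113

61113


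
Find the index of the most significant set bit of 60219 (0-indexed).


0b1110101100111011. Highest set bit at position 15

15


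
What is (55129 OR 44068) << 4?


Step 1: 55129 | 44068 = 65405
Step 2: 65405 << 4 = 1046480

1046480


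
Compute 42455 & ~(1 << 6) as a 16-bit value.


42455 & ~(1 << 6) = 42391

42391


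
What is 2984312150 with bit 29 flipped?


2984312150 ^ (1 << 29) = 2984312150 ^ 536870912 = 2447441238

2447441238


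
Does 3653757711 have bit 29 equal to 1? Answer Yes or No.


0b11011001110001111110101100001111, bit 29 = 0. No

No


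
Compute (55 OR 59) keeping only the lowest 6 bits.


Step 1: 55 | 59 = 63
Step 2: 63 & 63 = 63

63


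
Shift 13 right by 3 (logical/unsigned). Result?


0b1101 >> 3 = 0b1 = 1

1


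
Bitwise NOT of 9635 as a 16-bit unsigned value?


~0b10010110100011 = 0b1101101001011100 = 55900 (16-bit unsigned)

55900


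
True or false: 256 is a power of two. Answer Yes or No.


0b100000000. Only one bit set => Yes

Yes


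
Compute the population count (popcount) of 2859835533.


0b10101010011101011010000010001101 has 15 set bits

15


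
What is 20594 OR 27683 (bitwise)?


0b101000001110010 | 0b110110000100011 = 0b111110001110011 = 31859

31859


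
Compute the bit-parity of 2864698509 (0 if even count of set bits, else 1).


0b10101010101111111101010010001101 has 19 ones => parity 1

1


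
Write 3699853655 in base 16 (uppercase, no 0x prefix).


3699853655 = DC874957 hex

DC874957


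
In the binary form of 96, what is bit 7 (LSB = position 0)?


0b1100000, position 7 = 0

0


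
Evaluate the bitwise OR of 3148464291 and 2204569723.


0b10111011101010011100000010100011 | 0b10000011011001110001000001111011 = 0b10111011111011111101000011111011 = 3153055995

3153055995


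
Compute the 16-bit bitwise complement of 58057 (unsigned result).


~0b1110001011001001 = 0b1110100110110 = 7478 (16-bit unsigned)

7478


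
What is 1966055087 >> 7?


0b1110101001011111001111010101111 >> 7 = 0b111010100101111100111101 = 15359805

15359805


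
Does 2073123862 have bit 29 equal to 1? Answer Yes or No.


0b1111011100100010101110000010110, bit 29 = 1. Yes

Yes


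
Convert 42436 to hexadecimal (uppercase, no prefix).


42436 = A5C4 hex

A5C4


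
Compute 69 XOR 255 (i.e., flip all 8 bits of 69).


69 ^ 255 = 186

186


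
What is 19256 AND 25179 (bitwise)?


0b100101100111000 & 0b110001001011011 = 0b100001000011000 = 16920

16920


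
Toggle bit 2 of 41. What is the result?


41 ^ (1 << 2) = 41 ^ 4 = 45

45


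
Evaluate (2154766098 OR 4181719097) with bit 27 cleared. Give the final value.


Step 1: 2154766098 | 4181719097 = 4185915195
Step 2: 4185915195 & ~(1 << 27) = 4051697467

4051697467


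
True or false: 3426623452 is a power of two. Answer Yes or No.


0b11001100001111100001111111011100. Multiple bits set => No

No


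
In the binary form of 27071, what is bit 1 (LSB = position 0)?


0b110100110111111, position 1 = 1

1


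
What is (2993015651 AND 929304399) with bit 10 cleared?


Step 1: 2993015651 & 929304399 = 845417283
Step 2: 845417283 & ~(1 << 10) = 845417283

845417283


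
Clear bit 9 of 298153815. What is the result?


298153815 & ~(1 << 9) = 298153303

298153303


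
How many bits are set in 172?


0b10101100 has 4 set bits

4


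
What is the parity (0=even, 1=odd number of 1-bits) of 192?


0b11000000 has 2 ones => parity 0

0


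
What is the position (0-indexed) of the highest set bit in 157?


0b10011101. Highest set bit at position 7

7


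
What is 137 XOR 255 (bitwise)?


0b10001001 ^ 0b11111111 = 0b1110110 = 118

118


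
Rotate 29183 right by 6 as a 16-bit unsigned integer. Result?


Rotate 0b111000111111111 right by 6 (16-bit) = 0b1111110111000111 = 64967

64967


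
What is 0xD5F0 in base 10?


D5F0 hex = 54768 decimal

54768


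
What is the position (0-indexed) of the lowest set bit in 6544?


0b1100110010000. Lowest set bit at position 4

4


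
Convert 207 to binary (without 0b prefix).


207 = 11001111 in binary

11001111


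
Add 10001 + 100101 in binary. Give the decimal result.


10001 + 100101 = 110110 = 54

54


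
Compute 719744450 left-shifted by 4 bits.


0b101010111001100110110111000010 << 4 = 0b1010101110011001101101110000100000 = 11515911200

11515911200


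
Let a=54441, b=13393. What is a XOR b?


54441 ^ 13393 = 57592

57592


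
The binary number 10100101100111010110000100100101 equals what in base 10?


10100101100111010110000100100101 in decimal = 2778554661

2778554661


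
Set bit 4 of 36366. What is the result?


36366 | (1 << 4) = 36366 | 16 = 36382

36382


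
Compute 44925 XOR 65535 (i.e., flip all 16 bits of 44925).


44925 ^ 65535 = 20610

20610


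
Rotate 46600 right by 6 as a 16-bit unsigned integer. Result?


Rotate 0b1011011000001000 right by 6 (16-bit) = 0b10001011011000 = 8920

8920


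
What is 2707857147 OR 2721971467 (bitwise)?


0b10100001011001101001111011111011 | 0b10100010001111011111110100001011 = 0b10100011011111111111111111111011 = 2743074811

2743074811


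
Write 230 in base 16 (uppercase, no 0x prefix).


230 = E6 hex

E6


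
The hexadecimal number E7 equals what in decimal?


E7 hex = 231 decimal

231


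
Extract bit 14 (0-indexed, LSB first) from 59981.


0b1110101001001101, position 14 = 1

1


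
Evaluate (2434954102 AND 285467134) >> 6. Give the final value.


Step 1: 2434954102 & 285467134 = 285368694
Step 2: 285368694 >> 6 = 4458885

4458885


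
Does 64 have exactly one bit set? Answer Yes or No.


0b1000000. Only one bit set => Yes

Yes


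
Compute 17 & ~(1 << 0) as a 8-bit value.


17 & ~(1 << 0) = 16

16


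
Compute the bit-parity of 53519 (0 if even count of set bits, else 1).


0b1101000100001111 has 8 ones => parity 0

0


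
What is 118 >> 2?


0b1110110 >> 2 = 0b11101 = 29

29


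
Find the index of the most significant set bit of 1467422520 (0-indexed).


0b1010111011101110001011100111000. Highest set bit at position 30

30


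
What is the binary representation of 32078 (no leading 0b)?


32078 = 111110101001110 in binary

111110101001110


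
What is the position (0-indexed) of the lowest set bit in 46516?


0b1011010110110100. Lowest set bit at position 2

2


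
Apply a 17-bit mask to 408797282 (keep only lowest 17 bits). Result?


408797282 & 131071 = 114786

114786


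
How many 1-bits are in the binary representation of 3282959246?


0b11000011101011011111101110001110 has 20 set bits

20


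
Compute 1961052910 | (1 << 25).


1961052910 | (1 << 25) = 1961052910 | 33554432 = 1994607342

1994607342


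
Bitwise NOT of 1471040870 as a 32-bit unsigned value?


~0b1010111101011100100110101100110 = 0b10101000010100011011001010011001 = 2823926425 (32-bit unsigned)

2823926425


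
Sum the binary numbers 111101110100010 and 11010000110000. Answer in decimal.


111101110100010 + 11010000110000 = 1010111111010010 = 45010

45010


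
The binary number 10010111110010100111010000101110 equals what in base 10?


10010111110010100111010000101110 in decimal = 2546627630

2546627630


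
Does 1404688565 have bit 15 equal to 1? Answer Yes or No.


0b1010011101110011101100010110101, bit 15 = 1. Yes

Yes


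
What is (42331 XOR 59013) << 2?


Step 1: 42331 ^ 59013 = 17374
Step 2: 17374 << 2 = 69496

69496


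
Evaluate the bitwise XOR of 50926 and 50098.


0b1100011011101110 ^ 0b1100001110110010 = 0b10101011100 = 1372

1372


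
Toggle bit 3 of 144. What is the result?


144 ^ (1 << 3) = 144 ^ 8 = 152

152


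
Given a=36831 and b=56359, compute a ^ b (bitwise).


36831 ^ 56359 = 21496

21496


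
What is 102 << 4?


0b1100110 << 4 = 0b11001100000 = 1632

1632


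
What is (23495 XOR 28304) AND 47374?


Step 1: 23495 ^ 28304 = 13655
Step 2: 13655 & 47374 = 12550

12550


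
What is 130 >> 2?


0b10000010 >> 2 = 0b100000 = 32

32


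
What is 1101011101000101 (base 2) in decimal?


1101011101000101 in decimal = 55109

55109


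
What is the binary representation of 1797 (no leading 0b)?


1797 = 11100000101 in binary

11100000101


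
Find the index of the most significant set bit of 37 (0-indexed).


0b100101. Highest set bit at position 5

5


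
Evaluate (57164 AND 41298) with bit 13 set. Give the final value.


Step 1: 57164 & 41298 = 33088
Step 2: 33088 | (1 << 13) = 33088 | 8192 = 41280

41280


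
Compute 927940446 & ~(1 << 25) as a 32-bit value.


927940446 & ~(1 << 25) = 894386014

894386014


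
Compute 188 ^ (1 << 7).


188 ^ (1 << 7) = 188 ^ 128 = 60

60


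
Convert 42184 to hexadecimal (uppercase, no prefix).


42184 = A4C8 hex

A4C8


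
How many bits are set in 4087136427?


0b11110011100111001100000010101011 has 17 set bits

17


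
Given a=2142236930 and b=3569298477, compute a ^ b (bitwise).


2142236930 ^ 3569298477 = 2870009135

2870009135


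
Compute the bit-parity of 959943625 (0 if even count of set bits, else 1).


0b111001001101111001001111001001 has 17 ones => parity 1

1


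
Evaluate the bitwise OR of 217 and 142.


0b11011001 | 0b10001110 = 0b11011111 = 223

223


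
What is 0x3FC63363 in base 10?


3FC63363 hex = 1069953891 decimal

1069953891


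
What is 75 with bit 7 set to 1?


75 | (1 << 7) = 75 | 128 = 203

203


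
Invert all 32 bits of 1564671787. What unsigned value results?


1564671787 ^ 4294967295 = 2730295508

2730295508


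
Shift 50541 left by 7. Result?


0b1100010101101101 << 7 = 0b11000101011011010000000 = 6469248

6469248


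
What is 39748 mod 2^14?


39748 & 16383 = 6980

6980


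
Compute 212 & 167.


0b11010100 & 0b10100111 = 0b10000100 = 132

132


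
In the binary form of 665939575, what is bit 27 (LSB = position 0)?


0b100111101100010110111001110111, position 27 = 0

0


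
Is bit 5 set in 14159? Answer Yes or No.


0b11011101001111, bit 5 = 0. No

No


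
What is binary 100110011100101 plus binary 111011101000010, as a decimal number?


100110011100101 + 111011101000010 = 1100010000100111 = 50215

50215


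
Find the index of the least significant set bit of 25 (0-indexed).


0b11001. Lowest set bit at position 0

0


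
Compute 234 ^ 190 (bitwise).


0b11101010 ^ 0b10111110 = 0b1010100 = 84

84


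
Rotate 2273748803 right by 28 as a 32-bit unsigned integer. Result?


Rotate 0b10000111100001101010011101000011 right by 28 (32-bit) = 0b1111000011010100111010000111000 = 2020242488

2020242488


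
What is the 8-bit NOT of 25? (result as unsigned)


~0b11001 = 0b11100110 = 230 (8-bit unsigned)

230


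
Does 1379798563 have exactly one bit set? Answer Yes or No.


0b1010010001111100000111000100011. Multiple bits set => No

No


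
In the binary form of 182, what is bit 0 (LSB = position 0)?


0b10110110, position 0 = 0

0


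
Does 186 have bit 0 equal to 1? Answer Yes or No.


0b10111010, bit 0 = 0. No

No


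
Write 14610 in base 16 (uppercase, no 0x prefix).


14610 = 3912 hex

3912


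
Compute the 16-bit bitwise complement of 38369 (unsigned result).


~0b1001010111100001 = 0b110101000011110 = 27166 (16-bit unsigned)

27166


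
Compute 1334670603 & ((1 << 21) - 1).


1334670603 & 2097151 = 881931

881931


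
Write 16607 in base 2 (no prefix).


16607 = 100000011011111 in binary

100000011011111


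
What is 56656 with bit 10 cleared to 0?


56656 & ~(1 << 10) = 55632

55632


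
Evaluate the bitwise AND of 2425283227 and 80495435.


0b10010000100011101110001010011011 & 0b100110011000100001101001011 = 0b100011000100001000001011 = 9191947

9191947


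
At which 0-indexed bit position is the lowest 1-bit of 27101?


0b110100111011101. Lowest set bit at position 0

0


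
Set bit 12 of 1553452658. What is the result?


1553452658 | (1 << 12) = 1553452658 | 4096 = 1553456754

1553456754


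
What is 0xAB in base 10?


AB hex = 171 decimal

171


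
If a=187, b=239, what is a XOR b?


187 ^ 239 = 84

84


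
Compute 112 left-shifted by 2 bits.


0b1110000 << 2 = 0b111000000 = 448

448


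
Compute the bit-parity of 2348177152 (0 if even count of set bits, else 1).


0b10001011111101100101011100000000 has 15 ones => parity 1

1


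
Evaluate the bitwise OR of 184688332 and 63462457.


0b1011000000100001111011001100 | 0b11110010000101110000111001 = 0b1011110010100101111011111101 = 197811965

197811965


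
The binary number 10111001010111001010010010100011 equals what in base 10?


10111001010111001010010010100011 in decimal = 3109856419

3109856419


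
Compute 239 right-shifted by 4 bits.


0b11101111 >> 4 = 0b1110 = 14

14


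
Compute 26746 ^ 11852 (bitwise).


0b110100001111010 ^ 0b10111001001100 = 0b100011000110110 = 17974

17974


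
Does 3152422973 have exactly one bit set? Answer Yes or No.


0b10111011111001100010100000111101. Multiple bits set => No

No


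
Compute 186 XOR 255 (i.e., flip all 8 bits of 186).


186 ^ 255 = 69

69


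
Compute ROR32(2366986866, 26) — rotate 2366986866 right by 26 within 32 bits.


Rotate 0b10001101000101010101101001110010 right by 26 (32-bit) = 0b1000101010101101001110010100011 = 1163304099

1163304099


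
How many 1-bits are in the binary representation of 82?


0b1010010 has 3 set bits

3


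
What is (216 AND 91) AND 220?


Step 1: 216 & 91 = 88
Step 2: 88 & 220 = 88

88


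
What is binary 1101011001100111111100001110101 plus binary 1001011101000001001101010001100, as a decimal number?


1101011001100111111100001110101 + 1001011101000001001101010001100 = 10110110110101001001001100000001 = 3067384577

3067384577


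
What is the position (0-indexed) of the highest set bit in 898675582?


0b110101100100001011001101111110. Highest set bit at position 29

29


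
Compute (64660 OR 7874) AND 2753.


Step 1: 64660 | 7874 = 65238
Step 2: 65238 & 2753 = 2752

2752


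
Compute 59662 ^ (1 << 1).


59662 ^ (1 << 1) = 59662 ^ 2 = 59660

59660


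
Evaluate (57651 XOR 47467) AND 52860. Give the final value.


Step 1: 57651 ^ 47467 = 22616
Step 2: 22616 & 52860 = 18520

18520


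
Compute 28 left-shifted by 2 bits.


0b11100 << 2 = 0b1110000 = 112

112


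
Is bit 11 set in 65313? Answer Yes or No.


0b1111111100100001, bit 11 = 1. Yes

Yes
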